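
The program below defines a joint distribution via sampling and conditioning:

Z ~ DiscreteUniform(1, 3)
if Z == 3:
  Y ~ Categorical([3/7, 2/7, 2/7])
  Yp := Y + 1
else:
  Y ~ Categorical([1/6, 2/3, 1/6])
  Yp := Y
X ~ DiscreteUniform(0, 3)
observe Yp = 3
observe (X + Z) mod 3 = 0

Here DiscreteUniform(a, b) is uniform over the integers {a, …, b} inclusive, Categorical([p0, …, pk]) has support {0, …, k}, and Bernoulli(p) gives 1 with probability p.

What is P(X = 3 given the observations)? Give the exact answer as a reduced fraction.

P(X = 3 | obs) = 1/2

Enumerate traces; 2 have nonzero weight after conditioning:
  (Z=3, Y=2, X=0) weight 1/42
  (Z=3, Y=2, X=3) weight 1/42
Group by X:
  weight(X=0) = 1/42
  weight(X=3) = 1/42
Total weight = 1/42 + 1/42 = 1/21
P(X=0 | obs) = 1/42 / 1/21 = 1/2
P(X=3 | obs) = 1/42 / 1/21 = 1/2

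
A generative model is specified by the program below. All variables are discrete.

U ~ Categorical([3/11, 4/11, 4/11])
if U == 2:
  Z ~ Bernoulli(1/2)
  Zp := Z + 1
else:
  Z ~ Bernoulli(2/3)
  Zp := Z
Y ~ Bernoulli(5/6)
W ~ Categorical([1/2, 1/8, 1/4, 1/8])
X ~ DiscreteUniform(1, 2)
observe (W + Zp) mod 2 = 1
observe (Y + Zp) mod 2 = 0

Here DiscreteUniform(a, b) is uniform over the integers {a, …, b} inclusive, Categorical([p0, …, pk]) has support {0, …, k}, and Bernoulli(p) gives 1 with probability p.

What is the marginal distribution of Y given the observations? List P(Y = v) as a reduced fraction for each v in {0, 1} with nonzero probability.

P(Y=0) = 13/313, P(Y=1) = 300/313

Enumerate traces; 24 have nonzero weight after conditioning:
  (U=0, Z=0, Y=0, W=1, X=1) weight 1/1056
  (U=0, Z=0, Y=0, W=1, X=2) weight 1/1056
  (U=0, Z=0, Y=0, W=3, X=1) weight 1/1056
  (U=0, Z=0, Y=0, W=3, X=2) weight 1/1056
  (U=0, Z=1, Y=1, W=0, X=1) weight 5/132
  (U=0, Z=1, Y=1, W=0, X=2) weight 5/132
  (U=0, Z=1, Y=1, W=2, X=1) weight 5/264
  (U=0, Z=1, Y=1, W=2, X=2) weight 5/264
  … 16 more
Group by Y:
  weight(Y=0) = 13/792
  weight(Y=1) = 25/66
Total weight = 13/792 + 25/66 = 313/792
P(Y=0 | obs) = 13/792 / 313/792 = 13/313
P(Y=1 | obs) = 25/66 / 313/792 = 300/313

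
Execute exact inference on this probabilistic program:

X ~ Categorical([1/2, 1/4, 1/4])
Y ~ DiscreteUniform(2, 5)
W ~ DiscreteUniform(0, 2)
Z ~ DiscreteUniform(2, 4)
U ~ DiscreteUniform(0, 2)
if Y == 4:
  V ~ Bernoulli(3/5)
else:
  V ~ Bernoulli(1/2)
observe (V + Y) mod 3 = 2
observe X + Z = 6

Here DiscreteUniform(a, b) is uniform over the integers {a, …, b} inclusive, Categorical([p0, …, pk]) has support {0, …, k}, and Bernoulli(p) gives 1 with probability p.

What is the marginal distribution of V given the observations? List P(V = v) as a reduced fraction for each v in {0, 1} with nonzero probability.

P(V=0) = 5/8, P(V=1) = 3/8

Enumerate traces; 27 have nonzero weight after conditioning:
  (X=2, Y=2, W=0, Z=4, U=0, V=0) weight 1/864
  (X=2, Y=2, W=0, Z=4, U=1, V=0) weight 1/864
  (X=2, Y=2, W=0, Z=4, U=2, V=0) weight 1/864
  (X=2, Y=2, W=1, Z=4, U=0, V=0) weight 1/864
  (X=2, Y=2, W=1, Z=4, U=1, V=0) weight 1/864
  (X=2, Y=2, W=1, Z=4, U=2, V=0) weight 1/864
  (X=2, Y=2, W=2, Z=4, U=0, V=0) weight 1/864
  (X=2, Y=2, W=2, Z=4, U=1, V=0) weight 1/864
  (X=2, Y=4, W=0, Z=4, U=0, V=1) weight 1/720
  … 18 more
Group by V:
  weight(V=0) = 1/48
  weight(V=1) = 1/80
Total weight = 1/48 + 1/80 = 1/30
P(V=0 | obs) = 1/48 / 1/30 = 5/8
P(V=1 | obs) = 1/80 / 1/30 = 3/8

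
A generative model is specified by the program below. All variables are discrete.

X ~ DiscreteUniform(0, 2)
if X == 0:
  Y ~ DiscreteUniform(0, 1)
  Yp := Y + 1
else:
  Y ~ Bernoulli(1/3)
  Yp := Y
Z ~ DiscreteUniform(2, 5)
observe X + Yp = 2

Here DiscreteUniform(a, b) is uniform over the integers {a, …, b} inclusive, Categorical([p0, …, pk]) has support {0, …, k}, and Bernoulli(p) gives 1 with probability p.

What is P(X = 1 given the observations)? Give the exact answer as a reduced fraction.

P(X = 1 | obs) = 2/9

Enumerate traces; 12 have nonzero weight after conditioning:
  (X=0, Y=1, Z=2) weight 1/24
  (X=0, Y=1, Z=3) weight 1/24
  (X=0, Y=1, Z=4) weight 1/24
  (X=0, Y=1, Z=5) weight 1/24
  (X=1, Y=1, Z=2) weight 1/36
  (X=1, Y=1, Z=3) weight 1/36
  (X=1, Y=1, Z=4) weight 1/36
  (X=1, Y=1, Z=5) weight 1/36
  (X=2, Y=0, Z=2) weight 1/18
  … 3 more
Group by X:
  weight(X=0) = 1/6
  weight(X=1) = 1/9
  weight(X=2) = 2/9
Total weight = 1/6 + 1/9 + 2/9 = 1/2
P(X=0 | obs) = 1/6 / 1/2 = 1/3
P(X=1 | obs) = 1/9 / 1/2 = 2/9
P(X=2 | obs) = 2/9 / 1/2 = 4/9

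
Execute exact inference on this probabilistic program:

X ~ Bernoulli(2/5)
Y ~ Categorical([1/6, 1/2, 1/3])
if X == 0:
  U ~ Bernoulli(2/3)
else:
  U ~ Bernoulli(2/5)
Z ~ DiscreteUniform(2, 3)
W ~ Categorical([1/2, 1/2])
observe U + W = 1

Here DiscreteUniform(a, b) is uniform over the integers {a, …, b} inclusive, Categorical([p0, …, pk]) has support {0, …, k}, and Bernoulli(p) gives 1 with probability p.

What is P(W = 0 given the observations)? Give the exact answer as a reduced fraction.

P(W = 0 | obs) = 14/25

Enumerate traces; 24 have nonzero weight after conditioning:
  (X=0, Y=0, U=0, Z=2, W=1) weight 1/120
  (X=0, Y=0, U=0, Z=3, W=1) weight 1/120
  (X=0, Y=0, U=1, Z=2, W=0) weight 1/60
  (X=0, Y=0, U=1, Z=3, W=0) weight 1/60
  (X=0, Y=1, U=0, Z=2, W=1) weight 1/40
  (X=0, Y=1, U=0, Z=3, W=1) weight 1/40
  (X=0, Y=1, U=1, Z=2, W=0) weight 1/20
  (X=0, Y=1, U=1, Z=3, W=0) weight 1/20
  … 16 more
Group by W:
  weight(W=0) = 7/25
  weight(W=1) = 11/50
Total weight = 7/25 + 11/50 = 1/2
P(W=0 | obs) = 7/25 / 1/2 = 14/25
P(W=1 | obs) = 11/50 / 1/2 = 11/25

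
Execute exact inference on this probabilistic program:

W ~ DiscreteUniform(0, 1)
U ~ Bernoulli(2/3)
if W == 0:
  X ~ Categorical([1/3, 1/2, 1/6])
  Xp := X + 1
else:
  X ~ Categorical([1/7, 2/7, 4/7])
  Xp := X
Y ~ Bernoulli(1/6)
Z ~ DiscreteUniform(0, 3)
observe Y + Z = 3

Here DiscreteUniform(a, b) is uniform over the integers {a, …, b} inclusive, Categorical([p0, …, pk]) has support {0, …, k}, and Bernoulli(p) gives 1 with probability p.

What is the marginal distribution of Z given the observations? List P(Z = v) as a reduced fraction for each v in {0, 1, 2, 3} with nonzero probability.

P(Z=2) = 1/6, P(Z=3) = 5/6

Enumerate traces; 24 have nonzero weight after conditioning:
  (W=0, U=0, X=0, Y=0, Z=3) weight 5/432
  (W=0, U=0, X=0, Y=1, Z=2) weight 1/432
  (W=0, U=0, X=1, Y=0, Z=3) weight 5/288
  (W=0, U=0, X=1, Y=1, Z=2) weight 1/288
  (W=0, U=0, X=2, Y=0, Z=3) weight 5/864
  (W=0, U=0, X=2, Y=1, Z=2) weight 1/864
  (W=0, U=1, X=0, Y=0, Z=3) weight 5/216
  (W=0, U=1, X=0, Y=1, Z=2) weight 1/216
  … 16 more
Group by Z:
  weight(Z=2) = 1/24
  weight(Z=3) = 5/24
Total weight = 1/24 + 5/24 = 1/4
P(Z=2 | obs) = 1/24 / 1/4 = 1/6
P(Z=3 | obs) = 5/24 / 1/4 = 5/6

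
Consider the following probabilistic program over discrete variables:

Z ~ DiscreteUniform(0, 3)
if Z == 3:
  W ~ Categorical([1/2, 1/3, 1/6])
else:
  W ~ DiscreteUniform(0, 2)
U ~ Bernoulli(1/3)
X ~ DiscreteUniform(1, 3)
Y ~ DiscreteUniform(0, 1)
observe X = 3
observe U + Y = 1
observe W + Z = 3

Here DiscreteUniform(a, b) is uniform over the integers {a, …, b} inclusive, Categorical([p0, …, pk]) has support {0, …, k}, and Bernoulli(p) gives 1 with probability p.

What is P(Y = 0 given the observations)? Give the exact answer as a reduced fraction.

Enumerate traces; 6 have nonzero weight after conditioning:
  (Z=1, W=2, U=0, X=3, Y=1) weight 1/108
  (Z=1, W=2, U=1, X=3, Y=0) weight 1/216
  (Z=2, W=1, U=0, X=3, Y=1) weight 1/108
  (Z=2, W=1, U=1, X=3, Y=0) weight 1/216
  (Z=3, W=0, U=0, X=3, Y=1) weight 1/72
  (Z=3, W=0, U=1, X=3, Y=0) weight 1/144
Group by Y:
  weight(Y=0) = 7/432
  weight(Y=1) = 7/216
Total weight = 7/432 + 7/216 = 7/144
P(Y=0 | obs) = 7/432 / 7/144 = 1/3
P(Y=1 | obs) = 7/216 / 7/144 = 2/3

P(Y = 0 | obs) = 1/3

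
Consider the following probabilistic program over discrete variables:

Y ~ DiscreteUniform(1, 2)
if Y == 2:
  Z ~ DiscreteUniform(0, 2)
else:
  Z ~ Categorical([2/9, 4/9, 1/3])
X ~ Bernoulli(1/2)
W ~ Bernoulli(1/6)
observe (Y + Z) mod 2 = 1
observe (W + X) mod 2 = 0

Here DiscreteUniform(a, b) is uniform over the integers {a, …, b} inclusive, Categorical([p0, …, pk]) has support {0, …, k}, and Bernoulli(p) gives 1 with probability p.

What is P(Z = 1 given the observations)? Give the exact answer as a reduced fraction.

Enumerate traces; 6 have nonzero weight after conditioning:
  (Y=1, Z=0, X=0, W=0) weight 5/108
  (Y=1, Z=0, X=1, W=1) weight 1/108
  (Y=1, Z=2, X=0, W=0) weight 5/72
  (Y=1, Z=2, X=1, W=1) weight 1/72
  (Y=2, Z=1, X=0, W=0) weight 5/72
  (Y=2, Z=1, X=1, W=1) weight 1/72
Group by Z:
  weight(Z=0) = 1/18
  weight(Z=1) = 1/12
  weight(Z=2) = 1/12
Total weight = 1/18 + 1/12 + 1/12 = 2/9
P(Z=0 | obs) = 1/18 / 2/9 = 1/4
P(Z=1 | obs) = 1/12 / 2/9 = 3/8
P(Z=2 | obs) = 1/12 / 2/9 = 3/8

P(Z = 1 | obs) = 3/8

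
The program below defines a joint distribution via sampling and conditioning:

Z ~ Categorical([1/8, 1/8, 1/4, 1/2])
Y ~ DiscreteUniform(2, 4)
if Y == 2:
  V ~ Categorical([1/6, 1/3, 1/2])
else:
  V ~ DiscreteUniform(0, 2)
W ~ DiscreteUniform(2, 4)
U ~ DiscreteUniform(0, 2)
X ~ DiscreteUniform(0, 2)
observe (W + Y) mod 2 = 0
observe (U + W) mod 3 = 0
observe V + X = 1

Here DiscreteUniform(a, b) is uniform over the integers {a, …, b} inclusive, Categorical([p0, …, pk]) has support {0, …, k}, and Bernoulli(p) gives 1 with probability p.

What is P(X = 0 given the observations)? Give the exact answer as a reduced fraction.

Enumerate traces; 40 have nonzero weight after conditioning:
  (Z=0, Y=2, V=0, W=2, U=1, X=1) weight 1/3888
  (Z=0, Y=2, V=0, W=4, U=2, X=1) weight 1/3888
  (Z=0, Y=2, V=1, W=2, U=1, X=0) weight 1/1944
  (Z=0, Y=2, V=1, W=4, U=2, X=0) weight 1/1944
  (Z=0, Y=3, V=0, W=3, U=0, X=1) weight 1/1944
  (Z=0, Y=3, V=1, W=3, U=0, X=0) weight 1/1944
  (Z=0, Y=4, V=0, W=2, U=1, X=1) weight 1/1944
  (Z=0, Y=4, V=0, W=4, U=2, X=1) weight 1/1944
  … 32 more
Group by X:
  weight(X=0) = 5/243
  weight(X=1) = 4/243
Total weight = 5/243 + 4/243 = 1/27
P(X=0 | obs) = 5/243 / 1/27 = 5/9
P(X=1 | obs) = 4/243 / 1/27 = 4/9

P(X = 0 | obs) = 5/9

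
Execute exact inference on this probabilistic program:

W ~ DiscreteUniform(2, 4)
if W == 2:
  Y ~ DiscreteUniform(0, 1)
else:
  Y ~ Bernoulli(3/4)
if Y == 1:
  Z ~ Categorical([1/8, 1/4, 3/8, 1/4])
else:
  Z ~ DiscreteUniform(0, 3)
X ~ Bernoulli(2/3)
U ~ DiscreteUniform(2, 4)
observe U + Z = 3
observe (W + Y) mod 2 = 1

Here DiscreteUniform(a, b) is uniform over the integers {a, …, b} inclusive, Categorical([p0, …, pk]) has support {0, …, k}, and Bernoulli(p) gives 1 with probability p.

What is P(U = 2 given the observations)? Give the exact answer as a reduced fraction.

P(U = 2 | obs) = 12/19

Enumerate traces; 12 have nonzero weight after conditioning:
  (W=2, Y=1, Z=0, X=0, U=3) weight 1/432
  (W=2, Y=1, Z=0, X=1, U=3) weight 1/216
  (W=2, Y=1, Z=1, X=0, U=2) weight 1/216
  (W=2, Y=1, Z=1, X=1, U=2) weight 1/108
  (W=3, Y=0, Z=0, X=0, U=3) weight 1/432
  (W=3, Y=0, Z=0, X=1, U=3) weight 1/216
  (W=3, Y=0, Z=1, X=0, U=2) weight 1/432
  (W=3, Y=0, Z=1, X=1, U=2) weight 1/216
  … 4 more
Group by U:
  weight(U=2) = 1/24
  weight(U=3) = 7/288
Total weight = 1/24 + 7/288 = 19/288
P(U=2 | obs) = 1/24 / 19/288 = 12/19
P(U=3 | obs) = 7/288 / 19/288 = 7/19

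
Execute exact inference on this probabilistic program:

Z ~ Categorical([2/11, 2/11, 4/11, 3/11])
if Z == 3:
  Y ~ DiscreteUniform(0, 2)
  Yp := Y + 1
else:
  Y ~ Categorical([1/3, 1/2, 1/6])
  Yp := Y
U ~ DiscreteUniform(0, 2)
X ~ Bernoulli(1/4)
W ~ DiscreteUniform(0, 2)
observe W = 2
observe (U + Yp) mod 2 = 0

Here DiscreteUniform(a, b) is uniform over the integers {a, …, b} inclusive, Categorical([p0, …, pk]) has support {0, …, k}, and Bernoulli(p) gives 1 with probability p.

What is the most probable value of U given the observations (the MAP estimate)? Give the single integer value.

Enumerate traces; 38 have nonzero weight after conditioning:
  (Z=0, Y=0, U=0, X=0, W=2) weight 1/198
  (Z=0, Y=0, U=0, X=1, W=2) weight 1/594
  (Z=0, Y=0, U=2, X=0, W=2) weight 1/198
  (Z=0, Y=0, U=2, X=1, W=2) weight 1/594
  (Z=0, Y=1, U=1, X=0, W=2) weight 1/132
  (Z=0, Y=1, U=1, X=1, W=2) weight 1/396
  (Z=0, Y=2, U=0, X=0, W=2) weight 1/396
  (Z=0, Y=2, U=0, X=1, W=2) weight 1/1188
  … 30 more
Group by U:
  weight(U=0) = 5/99
  weight(U=1) = 2/33
  weight(U=2) = 5/99
Total weight = 5/99 + 2/33 + 5/99 = 16/99
P(U=0 | obs) = 5/99 / 16/99 = 5/16
P(U=1 | obs) = 2/33 / 16/99 = 3/8
P(U=2 | obs) = 5/99 / 16/99 = 5/16
argmax = 1

argmax_v P(U = v | obs) = 1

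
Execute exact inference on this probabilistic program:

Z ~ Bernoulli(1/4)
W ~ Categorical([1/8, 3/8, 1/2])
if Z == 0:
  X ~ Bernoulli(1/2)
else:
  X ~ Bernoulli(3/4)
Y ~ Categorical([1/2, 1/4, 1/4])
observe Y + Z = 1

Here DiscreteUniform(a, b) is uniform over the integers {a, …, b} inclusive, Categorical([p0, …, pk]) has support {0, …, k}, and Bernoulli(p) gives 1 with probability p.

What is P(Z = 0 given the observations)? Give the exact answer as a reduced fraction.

P(Z = 0 | obs) = 3/5

Enumerate traces; 12 have nonzero weight after conditioning:
  (Z=0, W=0, X=0, Y=1) weight 3/256
  (Z=0, W=0, X=1, Y=1) weight 3/256
  (Z=0, W=1, X=0, Y=1) weight 9/256
  (Z=0, W=1, X=1, Y=1) weight 9/256
  (Z=0, W=2, X=0, Y=1) weight 3/64
  (Z=0, W=2, X=1, Y=1) weight 3/64
  (Z=1, W=0, X=0, Y=0) weight 1/256
  (Z=1, W=0, X=1, Y=0) weight 3/256
  … 4 more
Group by Z:
  weight(Z=0) = 3/16
  weight(Z=1) = 1/8
Total weight = 3/16 + 1/8 = 5/16
P(Z=0 | obs) = 3/16 / 5/16 = 3/5
P(Z=1 | obs) = 1/8 / 5/16 = 2/5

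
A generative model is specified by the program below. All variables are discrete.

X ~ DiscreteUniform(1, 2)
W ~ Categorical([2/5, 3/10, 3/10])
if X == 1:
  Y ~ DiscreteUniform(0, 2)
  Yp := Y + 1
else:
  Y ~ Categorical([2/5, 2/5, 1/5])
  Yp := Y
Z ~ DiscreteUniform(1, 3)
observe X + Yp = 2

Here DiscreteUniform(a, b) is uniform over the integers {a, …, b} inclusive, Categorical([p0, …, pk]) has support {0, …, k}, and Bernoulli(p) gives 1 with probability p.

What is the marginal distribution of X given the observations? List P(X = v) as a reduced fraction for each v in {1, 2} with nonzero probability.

Enumerate traces; 18 have nonzero weight after conditioning:
  (X=1, W=0, Y=0, Z=1) weight 1/45
  (X=1, W=0, Y=0, Z=2) weight 1/45
  (X=1, W=0, Y=0, Z=3) weight 1/45
  (X=1, W=1, Y=0, Z=1) weight 1/60
  (X=1, W=1, Y=0, Z=2) weight 1/60
  (X=1, W=1, Y=0, Z=3) weight 1/60
  (X=1, W=2, Y=0, Z=1) weight 1/60
  (X=1, W=2, Y=0, Z=2) weight 1/60
  (X=2, W=0, Y=0, Z=1) weight 2/75
  … 9 more
Group by X:
  weight(X=1) = 1/6
  weight(X=2) = 1/5
Total weight = 1/6 + 1/5 = 11/30
P(X=1 | obs) = 1/6 / 11/30 = 5/11
P(X=2 | obs) = 1/5 / 11/30 = 6/11

P(X=1) = 5/11, P(X=2) = 6/11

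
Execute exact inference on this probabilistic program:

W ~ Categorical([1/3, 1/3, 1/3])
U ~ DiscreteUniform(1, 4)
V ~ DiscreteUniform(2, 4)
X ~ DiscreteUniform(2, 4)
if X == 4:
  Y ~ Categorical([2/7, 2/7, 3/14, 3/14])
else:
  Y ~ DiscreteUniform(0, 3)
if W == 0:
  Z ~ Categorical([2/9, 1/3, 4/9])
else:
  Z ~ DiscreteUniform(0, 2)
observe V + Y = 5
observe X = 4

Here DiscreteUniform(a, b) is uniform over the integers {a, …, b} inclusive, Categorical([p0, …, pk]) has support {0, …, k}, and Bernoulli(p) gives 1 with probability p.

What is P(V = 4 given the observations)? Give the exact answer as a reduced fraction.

Enumerate traces; 108 have nonzero weight after conditioning:
  (W=0, U=1, V=2, X=4, Y=3, Z=0) weight 1/2268
  (W=0, U=1, V=2, X=4, Y=3, Z=1) weight 1/1512
  (W=0, U=1, V=2, X=4, Y=3, Z=2) weight 1/1134
  (W=0, U=1, V=3, X=4, Y=2, Z=0) weight 1/2268
  (W=0, U=1, V=3, X=4, Y=2, Z=1) weight 1/1512
  (W=0, U=1, V=3, X=4, Y=2, Z=2) weight 1/1134
  (W=0, U=1, V=4, X=4, Y=1, Z=0) weight 1/1701
  (W=0, U=1, V=4, X=4, Y=1, Z=1) weight 1/1134
  … 100 more
Group by V:
  weight(V=2) = 1/42
  weight(V=3) = 1/42
  weight(V=4) = 2/63
Total weight = 1/42 + 1/42 + 2/63 = 5/63
P(V=2 | obs) = 1/42 / 5/63 = 3/10
P(V=3 | obs) = 1/42 / 5/63 = 3/10
P(V=4 | obs) = 2/63 / 5/63 = 2/5

P(V = 4 | obs) = 2/5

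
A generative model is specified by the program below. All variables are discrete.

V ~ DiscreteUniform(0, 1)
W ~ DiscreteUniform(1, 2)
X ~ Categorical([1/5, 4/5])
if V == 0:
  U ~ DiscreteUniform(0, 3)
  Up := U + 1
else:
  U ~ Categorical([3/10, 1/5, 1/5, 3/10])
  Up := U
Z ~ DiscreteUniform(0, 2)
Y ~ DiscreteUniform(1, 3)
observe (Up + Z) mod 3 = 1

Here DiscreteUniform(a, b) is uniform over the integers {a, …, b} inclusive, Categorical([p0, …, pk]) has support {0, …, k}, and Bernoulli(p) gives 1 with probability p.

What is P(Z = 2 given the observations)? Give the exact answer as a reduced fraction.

Enumerate traces; 96 have nonzero weight after conditioning:
  (V=0, W=1, X=0, U=0, Z=0, Y=1) weight 1/720
  (V=0, W=1, X=0, U=0, Z=0, Y=2) weight 1/720
  (V=0, W=1, X=0, U=0, Z=0, Y=3) weight 1/720
  (V=0, W=1, X=0, U=1, Z=2, Y=1) weight 1/720
  (V=0, W=1, X=0, U=1, Z=2, Y=2) weight 1/720
  (V=0, W=1, X=0, U=1, Z=2, Y=3) weight 1/720
  (V=0, W=1, X=0, U=2, Z=1, Y=1) weight 1/720
  (V=0, W=1, X=0, U=2, Z=1, Y=2) weight 1/720
  … 88 more
Group by Z:
  weight(Z=0) = 7/60
  weight(Z=1) = 17/120
  weight(Z=2) = 3/40
Total weight = 7/60 + 17/120 + 3/40 = 1/3
P(Z=0 | obs) = 7/60 / 1/3 = 7/20
P(Z=1 | obs) = 17/120 / 1/3 = 17/40
P(Z=2 | obs) = 3/40 / 1/3 = 9/40

P(Z = 2 | obs) = 9/40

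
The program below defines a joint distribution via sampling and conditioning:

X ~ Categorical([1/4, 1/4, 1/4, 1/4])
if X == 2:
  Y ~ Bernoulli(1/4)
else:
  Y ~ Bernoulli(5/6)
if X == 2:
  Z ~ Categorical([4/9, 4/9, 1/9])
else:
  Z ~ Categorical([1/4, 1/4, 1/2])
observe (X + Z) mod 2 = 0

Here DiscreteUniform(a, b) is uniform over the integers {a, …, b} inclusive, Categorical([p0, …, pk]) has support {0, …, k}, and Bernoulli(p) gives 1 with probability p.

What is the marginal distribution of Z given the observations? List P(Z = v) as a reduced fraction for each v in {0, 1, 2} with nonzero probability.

P(Z=0) = 5/13, P(Z=1) = 18/65, P(Z=2) = 22/65

Enumerate traces; 12 have nonzero weight after conditioning:
  (X=0, Y=0, Z=0) weight 1/96
  (X=0, Y=0, Z=2) weight 1/48
  (X=0, Y=1, Z=0) weight 5/96
  (X=0, Y=1, Z=2) weight 5/48
  (X=1, Y=0, Z=1) weight 1/96
  (X=1, Y=1, Z=1) weight 5/96
  (X=2, Y=0, Z=0) weight 1/12
  (X=2, Y=0, Z=2) weight 1/48
  … 4 more
Group by Z:
  weight(Z=0) = 25/144
  weight(Z=1) = 1/8
  weight(Z=2) = 11/72
Total weight = 25/144 + 1/8 + 11/72 = 65/144
P(Z=0 | obs) = 25/144 / 65/144 = 5/13
P(Z=1 | obs) = 1/8 / 65/144 = 18/65
P(Z=2 | obs) = 11/72 / 65/144 = 22/65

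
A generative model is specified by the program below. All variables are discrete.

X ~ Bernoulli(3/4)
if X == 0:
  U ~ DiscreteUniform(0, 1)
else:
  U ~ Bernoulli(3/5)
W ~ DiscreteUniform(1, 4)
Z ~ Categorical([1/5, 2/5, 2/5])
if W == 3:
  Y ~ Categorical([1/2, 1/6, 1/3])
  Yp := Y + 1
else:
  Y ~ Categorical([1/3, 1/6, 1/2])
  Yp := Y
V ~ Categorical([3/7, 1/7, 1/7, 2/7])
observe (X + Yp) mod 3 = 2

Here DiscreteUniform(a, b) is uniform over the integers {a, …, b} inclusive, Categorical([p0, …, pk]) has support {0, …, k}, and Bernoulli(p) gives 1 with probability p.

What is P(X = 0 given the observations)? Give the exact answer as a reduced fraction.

Enumerate traces; 192 have nonzero weight after conditioning:
  (X=0, U=0, W=1, Z=0, Y=2, V=0) weight 3/2240
  (X=0, U=0, W=1, Z=0, Y=2, V=1) weight 1/2240
  (X=0, U=0, W=1, Z=0, Y=2, V=2) weight 1/2240
  (X=0, U=0, W=1, Z=0, Y=2, V=3) weight 1/1120
  (X=0, U=0, W=1, Z=1, Y=2, V=0) weight 3/1120
  (X=0, U=0, W=1, Z=1, Y=2, V=1) weight 1/1120
  (X=0, U=0, W=1, Z=1, Y=2, V=2) weight 1/1120
  (X=0, U=0, W=1, Z=1, Y=2, V=3) weight 1/560
  (X=1, U=0, W=1, Z=0, Y=1, V=0) weight 3/2800
  … 183 more
Group by X:
  weight(X=0) = 5/48
  weight(X=1) = 3/16
Total weight = 5/48 + 3/16 = 7/24
P(X=0 | obs) = 5/48 / 7/24 = 5/14
P(X=1 | obs) = 3/16 / 7/24 = 9/14

P(X = 0 | obs) = 5/14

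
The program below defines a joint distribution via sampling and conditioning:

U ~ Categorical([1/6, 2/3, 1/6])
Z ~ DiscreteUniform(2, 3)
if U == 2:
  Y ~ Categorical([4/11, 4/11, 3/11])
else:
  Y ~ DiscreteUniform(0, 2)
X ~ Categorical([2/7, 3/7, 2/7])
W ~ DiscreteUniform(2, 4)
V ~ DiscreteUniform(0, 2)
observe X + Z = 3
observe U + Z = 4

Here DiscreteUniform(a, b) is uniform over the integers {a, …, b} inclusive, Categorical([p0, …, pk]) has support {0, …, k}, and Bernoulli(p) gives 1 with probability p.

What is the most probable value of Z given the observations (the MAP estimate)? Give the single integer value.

Enumerate traces; 54 have nonzero weight after conditioning:
  (U=1, Z=3, Y=0, X=0, W=2, V=0) weight 2/567
  (U=1, Z=3, Y=0, X=0, W=2, V=1) weight 2/567
  (U=1, Z=3, Y=0, X=0, W=2, V=2) weight 2/567
  (U=1, Z=3, Y=0, X=0, W=3, V=0) weight 2/567
  (U=1, Z=3, Y=0, X=0, W=3, V=1) weight 2/567
  (U=1, Z=3, Y=0, X=0, W=3, V=2) weight 2/567
  (U=1, Z=3, Y=0, X=0, W=4, V=0) weight 2/567
  (U=1, Z=3, Y=0, X=0, W=4, V=1) weight 2/567
  (U=2, Z=2, Y=0, X=1, W=2, V=0) weight 1/693
  … 45 more
Group by Z:
  weight(Z=2) = 1/28
  weight(Z=3) = 2/21
Total weight = 1/28 + 2/21 = 11/84
P(Z=2 | obs) = 1/28 / 11/84 = 3/11
P(Z=3 | obs) = 2/21 / 11/84 = 8/11
argmax = 3

argmax_v P(Z = v | obs) = 3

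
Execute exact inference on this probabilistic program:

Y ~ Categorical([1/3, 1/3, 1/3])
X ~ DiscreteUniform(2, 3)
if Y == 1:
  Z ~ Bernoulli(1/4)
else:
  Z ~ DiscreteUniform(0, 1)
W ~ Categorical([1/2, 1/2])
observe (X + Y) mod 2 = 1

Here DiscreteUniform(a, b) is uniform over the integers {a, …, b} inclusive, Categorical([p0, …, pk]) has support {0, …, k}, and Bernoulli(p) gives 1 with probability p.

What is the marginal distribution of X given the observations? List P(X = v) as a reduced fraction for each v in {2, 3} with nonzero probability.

P(X=2) = 1/3, P(X=3) = 2/3

Enumerate traces; 12 have nonzero weight after conditioning:
  (Y=0, X=3, Z=0, W=0) weight 1/24
  (Y=0, X=3, Z=0, W=1) weight 1/24
  (Y=0, X=3, Z=1, W=0) weight 1/24
  (Y=0, X=3, Z=1, W=1) weight 1/24
  (Y=1, X=2, Z=0, W=0) weight 1/16
  (Y=1, X=2, Z=0, W=1) weight 1/16
  (Y=1, X=2, Z=1, W=0) weight 1/48
  (Y=1, X=2, Z=1, W=1) weight 1/48
  … 4 more
Group by X:
  weight(X=2) = 1/6
  weight(X=3) = 1/3
Total weight = 1/6 + 1/3 = 1/2
P(X=2 | obs) = 1/6 / 1/2 = 1/3
P(X=3 | obs) = 1/3 / 1/2 = 2/3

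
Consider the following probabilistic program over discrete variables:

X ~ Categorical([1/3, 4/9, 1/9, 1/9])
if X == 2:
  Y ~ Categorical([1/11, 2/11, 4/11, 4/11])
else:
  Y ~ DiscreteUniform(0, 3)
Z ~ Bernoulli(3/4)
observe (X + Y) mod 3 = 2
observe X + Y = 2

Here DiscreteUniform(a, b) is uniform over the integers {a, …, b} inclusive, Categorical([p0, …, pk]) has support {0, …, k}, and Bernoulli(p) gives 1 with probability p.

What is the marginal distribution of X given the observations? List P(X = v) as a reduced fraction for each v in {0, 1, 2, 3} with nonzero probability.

P(X=0) = 11/27, P(X=1) = 44/81, P(X=2) = 4/81

Enumerate traces; 6 have nonzero weight after conditioning:
  (X=0, Y=2, Z=0) weight 1/48
  (X=0, Y=2, Z=1) weight 1/16
  (X=1, Y=1, Z=0) weight 1/36
  (X=1, Y=1, Z=1) weight 1/12
  (X=2, Y=0, Z=0) weight 1/396
  (X=2, Y=0, Z=1) weight 1/132
Group by X:
  weight(X=0) = 1/12
  weight(X=1) = 1/9
  weight(X=2) = 1/99
Total weight = 1/12 + 1/9 + 1/99 = 9/44
P(X=0 | obs) = 1/12 / 9/44 = 11/27
P(X=1 | obs) = 1/9 / 9/44 = 44/81
P(X=2 | obs) = 1/99 / 9/44 = 4/81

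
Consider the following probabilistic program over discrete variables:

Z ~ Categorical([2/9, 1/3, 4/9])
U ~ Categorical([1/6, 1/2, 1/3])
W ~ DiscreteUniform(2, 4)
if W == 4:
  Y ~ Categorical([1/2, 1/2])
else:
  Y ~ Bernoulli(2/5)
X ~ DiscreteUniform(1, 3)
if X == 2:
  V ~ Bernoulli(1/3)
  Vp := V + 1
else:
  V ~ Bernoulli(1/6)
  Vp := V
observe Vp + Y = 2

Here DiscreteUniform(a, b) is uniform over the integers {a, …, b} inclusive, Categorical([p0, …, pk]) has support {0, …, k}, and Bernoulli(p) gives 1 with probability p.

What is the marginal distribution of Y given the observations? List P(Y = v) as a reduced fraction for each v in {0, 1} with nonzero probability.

P(Y=0) = 17/56, P(Y=1) = 39/56

Enumerate traces; 108 have nonzero weight after conditioning:
  (Z=0, U=0, W=2, Y=0, X=2, V=1) weight 1/1215
  (Z=0, U=0, W=2, Y=1, X=1, V=1) weight 1/3645
  (Z=0, U=0, W=2, Y=1, X=2, V=0) weight 4/3645
  (Z=0, U=0, W=2, Y=1, X=3, V=1) weight 1/3645
  (Z=0, U=0, W=3, Y=0, X=2, V=1) weight 1/1215
  (Z=0, U=0, W=3, Y=1, X=1, V=1) weight 1/3645
  (Z=0, U=0, W=3, Y=1, X=2, V=0) weight 4/3645
  (Z=0, U=0, W=3, Y=1, X=3, V=1) weight 1/3645
  … 100 more
Group by Y:
  weight(Y=0) = 17/270
  weight(Y=1) = 13/90
Total weight = 17/270 + 13/90 = 28/135
P(Y=0 | obs) = 17/270 / 28/135 = 17/56
P(Y=1 | obs) = 13/90 / 28/135 = 39/56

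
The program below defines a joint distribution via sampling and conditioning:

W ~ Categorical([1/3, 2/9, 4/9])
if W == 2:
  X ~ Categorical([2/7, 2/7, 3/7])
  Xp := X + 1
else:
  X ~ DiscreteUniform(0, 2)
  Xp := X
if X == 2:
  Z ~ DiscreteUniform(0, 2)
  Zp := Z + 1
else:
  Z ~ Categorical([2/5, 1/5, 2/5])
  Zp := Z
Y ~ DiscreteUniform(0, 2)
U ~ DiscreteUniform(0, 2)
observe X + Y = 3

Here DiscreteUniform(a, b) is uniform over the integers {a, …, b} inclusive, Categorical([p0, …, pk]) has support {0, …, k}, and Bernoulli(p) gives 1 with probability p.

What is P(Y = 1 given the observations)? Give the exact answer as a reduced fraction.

Enumerate traces; 54 have nonzero weight after conditioning:
  (W=0, X=1, Z=0, Y=2, U=0) weight 2/405
  (W=0, X=1, Z=0, Y=2, U=1) weight 2/405
  (W=0, X=1, Z=0, Y=2, U=2) weight 2/405
  (W=0, X=1, Z=1, Y=2, U=0) weight 1/405
  (W=0, X=1, Z=1, Y=2, U=1) weight 1/405
  (W=0, X=1, Z=1, Y=2, U=2) weight 1/405
  (W=0, X=1, Z=2, Y=2, U=0) weight 2/405
  (W=0, X=1, Z=2, Y=2, U=1) weight 2/405
  (W=0, X=2, Z=0, Y=1, U=0) weight 1/243
  … 45 more
Group by Y:
  weight(Y=1) = 71/567
  weight(Y=2) = 59/567
Total weight = 71/567 + 59/567 = 130/567
P(Y=1 | obs) = 71/567 / 130/567 = 71/130
P(Y=2 | obs) = 59/567 / 130/567 = 59/130

P(Y = 1 | obs) = 71/130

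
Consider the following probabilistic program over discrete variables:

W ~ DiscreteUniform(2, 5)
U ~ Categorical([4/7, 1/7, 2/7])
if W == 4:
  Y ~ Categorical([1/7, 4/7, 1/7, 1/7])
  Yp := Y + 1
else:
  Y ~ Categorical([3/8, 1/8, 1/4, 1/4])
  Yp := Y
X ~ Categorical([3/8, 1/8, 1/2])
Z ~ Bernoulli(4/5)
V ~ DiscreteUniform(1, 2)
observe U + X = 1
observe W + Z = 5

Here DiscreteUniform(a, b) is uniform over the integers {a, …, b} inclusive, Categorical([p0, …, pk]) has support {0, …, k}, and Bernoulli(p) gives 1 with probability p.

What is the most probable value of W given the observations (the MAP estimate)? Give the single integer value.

argmax_v P(W = v | obs) = 4

Enumerate traces; 32 have nonzero weight after conditioning:
  (W=4, U=0, Y=0, X=1, Z=1, V=1) weight 1/980
  (W=4, U=0, Y=0, X=1, Z=1, V=2) weight 1/980
  (W=4, U=0, Y=1, X=1, Z=1, V=1) weight 1/245
  (W=4, U=0, Y=1, X=1, Z=1, V=2) weight 1/245
  (W=4, U=0, Y=2, X=1, Z=1, V=1) weight 1/980
  (W=4, U=0, Y=2, X=1, Z=1, V=2) weight 1/980
  (W=4, U=0, Y=3, X=1, Z=1, V=1) weight 1/980
  (W=4, U=0, Y=3, X=1, Z=1, V=2) weight 1/980
  (W=5, U=0, Y=0, X=1, Z=0, V=1) weight 3/4480
  … 23 more
Group by W:
  weight(W=4) = 1/40
  weight(W=5) = 1/160
Total weight = 1/40 + 1/160 = 1/32
P(W=4 | obs) = 1/40 / 1/32 = 4/5
P(W=5 | obs) = 1/160 / 1/32 = 1/5
argmax = 4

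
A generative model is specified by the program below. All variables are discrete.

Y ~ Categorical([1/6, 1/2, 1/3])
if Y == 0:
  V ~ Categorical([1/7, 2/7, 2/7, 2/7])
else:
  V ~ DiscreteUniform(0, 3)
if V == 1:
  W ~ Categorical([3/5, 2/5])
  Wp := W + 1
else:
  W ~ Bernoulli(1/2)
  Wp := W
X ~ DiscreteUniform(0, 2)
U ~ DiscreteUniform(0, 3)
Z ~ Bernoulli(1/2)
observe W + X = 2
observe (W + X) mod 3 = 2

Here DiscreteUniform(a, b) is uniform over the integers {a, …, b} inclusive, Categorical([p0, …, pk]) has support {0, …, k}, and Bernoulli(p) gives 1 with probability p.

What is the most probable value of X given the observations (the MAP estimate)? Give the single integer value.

argmax_v P(X = v | obs) = 2

Enumerate traces; 192 have nonzero weight after conditioning:
  (Y=0, V=0, W=0, X=2, U=0, Z=0) weight 1/2016
  (Y=0, V=0, W=0, X=2, U=0, Z=1) weight 1/2016
  (Y=0, V=0, W=0, X=2, U=1, Z=0) weight 1/2016
  (Y=0, V=0, W=0, X=2, U=1, Z=1) weight 1/2016
  (Y=0, V=0, W=0, X=2, U=2, Z=0) weight 1/2016
  (Y=0, V=0, W=0, X=2, U=2, Z=1) weight 1/2016
  (Y=0, V=0, W=0, X=2, U=3, Z=0) weight 1/2016
  (Y=0, V=0, W=0, X=2, U=3, Z=1) weight 1/2016
  (Y=0, V=0, W=1, X=1, U=0, Z=0) weight 1/2016
  … 183 more
Group by X:
  weight(X=1) = 797/5040
  weight(X=2) = 883/5040
Total weight = 797/5040 + 883/5040 = 1/3
P(X=1 | obs) = 797/5040 / 1/3 = 797/1680
P(X=2 | obs) = 883/5040 / 1/3 = 883/1680
argmax = 2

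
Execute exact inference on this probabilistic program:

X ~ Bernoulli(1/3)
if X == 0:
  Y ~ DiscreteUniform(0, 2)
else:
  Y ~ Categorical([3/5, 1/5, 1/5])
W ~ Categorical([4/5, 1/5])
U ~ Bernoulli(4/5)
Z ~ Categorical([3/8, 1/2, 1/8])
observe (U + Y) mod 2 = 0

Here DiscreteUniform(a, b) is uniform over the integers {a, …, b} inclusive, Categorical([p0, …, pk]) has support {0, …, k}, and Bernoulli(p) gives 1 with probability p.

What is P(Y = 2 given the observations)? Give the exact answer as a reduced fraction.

P(Y = 2 | obs) = 13/84

Enumerate traces; 36 have nonzero weight after conditioning:
  (X=0, Y=0, W=0, U=0, Z=0) weight 1/75
  (X=0, Y=0, W=0, U=0, Z=1) weight 4/225
  (X=0, Y=0, W=0, U=0, Z=2) weight 1/225
  (X=0, Y=0, W=1, U=0, Z=0) weight 1/300
  (X=0, Y=0, W=1, U=0, Z=1) weight 1/225
  (X=0, Y=0, W=1, U=0, Z=2) weight 1/900
  (X=0, Y=1, W=0, U=1, Z=0) weight 4/75
  (X=0, Y=1, W=0, U=1, Z=1) weight 16/225
  (X=0, Y=2, W=0, U=0, Z=0) weight 1/75
  … 27 more
Group by Y:
  weight(Y=0) = 19/225
  weight(Y=1) = 52/225
  weight(Y=2) = 13/225
Total weight = 19/225 + 52/225 + 13/225 = 28/75
P(Y=0 | obs) = 19/225 / 28/75 = 19/84
P(Y=1 | obs) = 52/225 / 28/75 = 13/21
P(Y=2 | obs) = 13/225 / 28/75 = 13/84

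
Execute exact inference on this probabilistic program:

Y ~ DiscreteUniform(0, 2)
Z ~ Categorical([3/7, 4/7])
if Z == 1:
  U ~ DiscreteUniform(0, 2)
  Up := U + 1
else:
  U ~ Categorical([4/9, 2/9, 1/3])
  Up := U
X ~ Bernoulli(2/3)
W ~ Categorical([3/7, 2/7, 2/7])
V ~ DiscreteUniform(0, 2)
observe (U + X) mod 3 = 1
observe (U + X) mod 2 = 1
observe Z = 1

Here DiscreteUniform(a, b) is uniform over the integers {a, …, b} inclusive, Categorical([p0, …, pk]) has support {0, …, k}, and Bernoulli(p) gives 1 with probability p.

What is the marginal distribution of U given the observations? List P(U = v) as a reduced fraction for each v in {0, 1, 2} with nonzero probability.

P(U=0) = 2/3, P(U=1) = 1/3

Enumerate traces; 54 have nonzero weight after conditioning:
  (Y=0, Z=1, U=0, X=1, W=0, V=0) weight 8/1323
  (Y=0, Z=1, U=0, X=1, W=0, V=1) weight 8/1323
  (Y=0, Z=1, U=0, X=1, W=0, V=2) weight 8/1323
  (Y=0, Z=1, U=0, X=1, W=1, V=0) weight 16/3969
  (Y=0, Z=1, U=0, X=1, W=1, V=1) weight 16/3969
  (Y=0, Z=1, U=0, X=1, W=1, V=2) weight 16/3969
  (Y=0, Z=1, U=0, X=1, W=2, V=0) weight 16/3969
  (Y=0, Z=1, U=0, X=1, W=2, V=1) weight 16/3969
  (Y=0, Z=1, U=1, X=0, W=0, V=0) weight 4/1323
  … 45 more
Group by U:
  weight(U=0) = 8/63
  weight(U=1) = 4/63
Total weight = 8/63 + 4/63 = 4/21
P(U=0 | obs) = 8/63 / 4/21 = 2/3
P(U=1 | obs) = 4/63 / 4/21 = 1/3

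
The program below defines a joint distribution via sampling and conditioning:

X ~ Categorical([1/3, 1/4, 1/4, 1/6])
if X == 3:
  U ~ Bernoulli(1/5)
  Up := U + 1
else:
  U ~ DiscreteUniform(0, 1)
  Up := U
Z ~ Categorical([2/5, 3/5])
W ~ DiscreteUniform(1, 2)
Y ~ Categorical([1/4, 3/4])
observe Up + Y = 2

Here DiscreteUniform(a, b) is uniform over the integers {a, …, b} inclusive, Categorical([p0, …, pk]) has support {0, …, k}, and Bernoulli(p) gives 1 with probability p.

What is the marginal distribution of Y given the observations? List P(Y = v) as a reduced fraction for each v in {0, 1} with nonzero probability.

Enumerate traces; 20 have nonzero weight after conditioning:
  (X=0, U=1, Z=0, W=1, Y=1) weight 1/40
  (X=0, U=1, Z=0, W=2, Y=1) weight 1/40
  (X=0, U=1, Z=1, W=1, Y=1) weight 3/80
  (X=0, U=1, Z=1, W=2, Y=1) weight 3/80
  (X=1, U=1, Z=0, W=1, Y=1) weight 3/160
  (X=1, U=1, Z=0, W=2, Y=1) weight 3/160
  (X=1, U=1, Z=1, W=1, Y=1) weight 9/320
  (X=1, U=1, Z=1, W=2, Y=1) weight 9/320
  (X=3, U=1, Z=0, W=1, Y=0) weight 1/600
  … 11 more
Group by Y:
  weight(Y=0) = 1/120
  weight(Y=1) = 33/80
Total weight = 1/120 + 33/80 = 101/240
P(Y=0 | obs) = 1/120 / 101/240 = 2/101
P(Y=1 | obs) = 33/80 / 101/240 = 99/101

P(Y=0) = 2/101, P(Y=1) = 99/101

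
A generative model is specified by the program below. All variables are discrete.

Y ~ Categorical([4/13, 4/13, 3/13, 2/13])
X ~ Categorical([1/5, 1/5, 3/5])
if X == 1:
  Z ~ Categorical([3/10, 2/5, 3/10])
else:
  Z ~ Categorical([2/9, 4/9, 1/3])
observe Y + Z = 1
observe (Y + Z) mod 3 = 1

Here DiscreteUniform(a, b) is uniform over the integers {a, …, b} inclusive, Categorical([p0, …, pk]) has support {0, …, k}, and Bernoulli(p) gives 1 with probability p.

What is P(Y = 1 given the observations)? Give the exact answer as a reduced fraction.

Enumerate traces; 6 have nonzero weight after conditioning:
  (Y=0, X=0, Z=1) weight 16/585
  (Y=0, X=1, Z=1) weight 8/325
  (Y=0, X=2, Z=1) weight 16/195
  (Y=1, X=0, Z=0) weight 8/585
  (Y=1, X=1, Z=0) weight 6/325
  (Y=1, X=2, Z=0) weight 8/195
Group by Y:
  weight(Y=0) = 392/2925
  weight(Y=1) = 214/2925
Total weight = 392/2925 + 214/2925 = 202/975
P(Y=0 | obs) = 392/2925 / 202/975 = 196/303
P(Y=1 | obs) = 214/2925 / 202/975 = 107/303

P(Y = 1 | obs) = 107/303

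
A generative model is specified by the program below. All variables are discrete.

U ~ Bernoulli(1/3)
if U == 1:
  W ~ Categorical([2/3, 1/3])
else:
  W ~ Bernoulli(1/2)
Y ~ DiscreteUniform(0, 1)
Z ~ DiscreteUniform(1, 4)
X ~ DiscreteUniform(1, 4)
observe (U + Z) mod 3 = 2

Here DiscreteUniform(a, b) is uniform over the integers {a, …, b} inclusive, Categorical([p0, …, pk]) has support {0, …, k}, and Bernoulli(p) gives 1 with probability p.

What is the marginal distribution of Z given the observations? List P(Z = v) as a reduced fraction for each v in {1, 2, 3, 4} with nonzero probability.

Enumerate traces; 48 have nonzero weight after conditioning:
  (U=0, W=0, Y=0, Z=2, X=1) weight 1/96
  (U=0, W=0, Y=0, Z=2, X=2) weight 1/96
  (U=0, W=0, Y=0, Z=2, X=3) weight 1/96
  (U=0, W=0, Y=0, Z=2, X=4) weight 1/96
  (U=0, W=0, Y=1, Z=2, X=1) weight 1/96
  (U=0, W=0, Y=1, Z=2, X=2) weight 1/96
  (U=0, W=0, Y=1, Z=2, X=3) weight 1/96
  (U=0, W=0, Y=1, Z=2, X=4) weight 1/96
  (U=1, W=0, Y=0, Z=1, X=1) weight 1/144
  (U=1, W=0, Y=0, Z=4, X=1) weight 1/144
  … 38 more
Group by Z:
  weight(Z=1) = 1/12
  weight(Z=2) = 1/6
  weight(Z=4) = 1/12
Total weight = 1/12 + 1/6 + 1/12 = 1/3
P(Z=1 | obs) = 1/12 / 1/3 = 1/4
P(Z=2 | obs) = 1/6 / 1/3 = 1/2
P(Z=4 | obs) = 1/12 / 1/3 = 1/4

P(Z=1) = 1/4, P(Z=2) = 1/2, P(Z=4) = 1/4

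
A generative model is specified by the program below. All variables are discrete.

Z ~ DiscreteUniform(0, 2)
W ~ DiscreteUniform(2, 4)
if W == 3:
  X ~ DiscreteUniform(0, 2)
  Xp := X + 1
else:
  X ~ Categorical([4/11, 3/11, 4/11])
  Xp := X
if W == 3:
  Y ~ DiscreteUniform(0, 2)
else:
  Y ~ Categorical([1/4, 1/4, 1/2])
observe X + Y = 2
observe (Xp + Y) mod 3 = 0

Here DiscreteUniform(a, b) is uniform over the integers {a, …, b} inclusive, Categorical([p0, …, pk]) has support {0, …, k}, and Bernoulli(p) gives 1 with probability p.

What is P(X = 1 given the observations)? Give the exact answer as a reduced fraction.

Enumerate traces; 9 have nonzero weight after conditioning:
  (Z=0, W=3, X=0, Y=2) weight 1/81
  (Z=0, W=3, X=1, Y=1) weight 1/81
  (Z=0, W=3, X=2, Y=0) weight 1/81
  (Z=1, W=3, X=0, Y=2) weight 1/81
  (Z=1, W=3, X=1, Y=1) weight 1/81
  (Z=1, W=3, X=2, Y=0) weight 1/81
  (Z=2, W=3, X=0, Y=2) weight 1/81
  (Z=2, W=3, X=1, Y=1) weight 1/81
  … 1 more
Group by X:
  weight(X=0) = 1/27
  weight(X=1) = 1/27
  weight(X=2) = 1/27
Total weight = 1/27 + 1/27 + 1/27 = 1/9
P(X=0 | obs) = 1/27 / 1/9 = 1/3
P(X=1 | obs) = 1/27 / 1/9 = 1/3
P(X=2 | obs) = 1/27 / 1/9 = 1/3

P(X = 1 | obs) = 1/3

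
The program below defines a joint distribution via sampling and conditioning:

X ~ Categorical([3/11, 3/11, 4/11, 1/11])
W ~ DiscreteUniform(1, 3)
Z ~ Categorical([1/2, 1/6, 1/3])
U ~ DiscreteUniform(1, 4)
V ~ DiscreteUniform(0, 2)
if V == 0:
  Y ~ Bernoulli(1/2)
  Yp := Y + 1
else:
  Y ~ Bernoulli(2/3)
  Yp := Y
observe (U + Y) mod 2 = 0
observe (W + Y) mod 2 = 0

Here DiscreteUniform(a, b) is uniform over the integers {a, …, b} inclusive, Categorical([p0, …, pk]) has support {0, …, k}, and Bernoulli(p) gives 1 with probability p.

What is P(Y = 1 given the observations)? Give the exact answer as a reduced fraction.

Enumerate traces; 216 have nonzero weight after conditioning:
  (X=0, W=1, Z=0, U=1, V=0, Y=1) weight 1/528
  (X=0, W=1, Z=0, U=1, V=1, Y=1) weight 1/396
  (X=0, W=1, Z=0, U=1, V=2, Y=1) weight 1/396
  (X=0, W=1, Z=0, U=3, V=0, Y=1) weight 1/528
  (X=0, W=1, Z=0, U=3, V=1, Y=1) weight 1/396
  (X=0, W=1, Z=0, U=3, V=2, Y=1) weight 1/396
  (X=0, W=1, Z=1, U=1, V=0, Y=1) weight 1/1584
  (X=0, W=1, Z=1, U=1, V=1, Y=1) weight 1/1188
  (X=0, W=2, Z=0, U=2, V=0, Y=0) weight 1/528
  … 207 more
Group by Y:
  weight(Y=0) = 7/108
  weight(Y=1) = 11/54
Total weight = 7/108 + 11/54 = 29/108
P(Y=0 | obs) = 7/108 / 29/108 = 7/29
P(Y=1 | obs) = 11/54 / 29/108 = 22/29

P(Y = 1 | obs) = 22/29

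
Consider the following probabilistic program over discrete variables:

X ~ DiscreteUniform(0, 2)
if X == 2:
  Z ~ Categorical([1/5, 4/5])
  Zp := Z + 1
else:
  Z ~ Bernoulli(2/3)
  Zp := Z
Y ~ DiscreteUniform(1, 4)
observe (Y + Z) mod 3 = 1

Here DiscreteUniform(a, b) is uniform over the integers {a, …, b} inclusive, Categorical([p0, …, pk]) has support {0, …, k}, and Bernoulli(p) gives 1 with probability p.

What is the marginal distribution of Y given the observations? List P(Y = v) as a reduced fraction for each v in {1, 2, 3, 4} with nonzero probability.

P(Y=1) = 13/58, P(Y=3) = 16/29, P(Y=4) = 13/58

Enumerate traces; 9 have nonzero weight after conditioning:
  (X=0, Z=0, Y=1) weight 1/36
  (X=0, Z=0, Y=4) weight 1/36
  (X=0, Z=1, Y=3) weight 1/18
  (X=1, Z=0, Y=1) weight 1/36
  (X=1, Z=0, Y=4) weight 1/36
  (X=1, Z=1, Y=3) weight 1/18
  (X=2, Z=0, Y=1) weight 1/60
  (X=2, Z=0, Y=4) weight 1/60
  … 1 more
Group by Y:
  weight(Y=1) = 13/180
  weight(Y=3) = 8/45
  weight(Y=4) = 13/180
Total weight = 13/180 + 8/45 + 13/180 = 29/90
P(Y=1 | obs) = 13/180 / 29/90 = 13/58
P(Y=3 | obs) = 8/45 / 29/90 = 16/29
P(Y=4 | obs) = 13/180 / 29/90 = 13/58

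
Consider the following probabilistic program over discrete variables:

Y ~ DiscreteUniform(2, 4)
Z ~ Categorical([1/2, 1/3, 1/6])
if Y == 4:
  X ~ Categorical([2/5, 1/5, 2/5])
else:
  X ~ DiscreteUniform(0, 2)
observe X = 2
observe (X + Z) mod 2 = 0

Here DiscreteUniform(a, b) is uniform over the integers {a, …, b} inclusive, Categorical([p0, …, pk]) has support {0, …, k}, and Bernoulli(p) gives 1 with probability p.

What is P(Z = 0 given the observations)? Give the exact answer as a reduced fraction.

P(Z = 0 | obs) = 3/4

Enumerate traces; 6 have nonzero weight after conditioning:
  (Y=2, Z=0, X=2) weight 1/18
  (Y=2, Z=2, X=2) weight 1/54
  (Y=3, Z=0, X=2) weight 1/18
  (Y=3, Z=2, X=2) weight 1/54
  (Y=4, Z=0, X=2) weight 1/15
  (Y=4, Z=2, X=2) weight 1/45
Group by Z:
  weight(Z=0) = 8/45
  weight(Z=2) = 8/135
Total weight = 8/45 + 8/135 = 32/135
P(Z=0 | obs) = 8/45 / 32/135 = 3/4
P(Z=2 | obs) = 8/135 / 32/135 = 1/4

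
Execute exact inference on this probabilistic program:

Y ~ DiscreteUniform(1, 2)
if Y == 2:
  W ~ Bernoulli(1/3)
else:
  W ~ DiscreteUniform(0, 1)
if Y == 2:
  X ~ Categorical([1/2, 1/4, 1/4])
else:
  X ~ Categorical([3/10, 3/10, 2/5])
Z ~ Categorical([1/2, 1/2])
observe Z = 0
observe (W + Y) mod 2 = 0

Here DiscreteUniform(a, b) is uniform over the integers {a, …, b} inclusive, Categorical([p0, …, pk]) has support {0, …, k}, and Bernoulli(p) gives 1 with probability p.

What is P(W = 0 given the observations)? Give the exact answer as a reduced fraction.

P(W = 0 | obs) = 4/7

Enumerate traces; 6 have nonzero weight after conditioning:
  (Y=1, W=1, X=0, Z=0) weight 3/80
  (Y=1, W=1, X=1, Z=0) weight 3/80
  (Y=1, W=1, X=2, Z=0) weight 1/20
  (Y=2, W=0, X=0, Z=0) weight 1/12
  (Y=2, W=0, X=1, Z=0) weight 1/24
  (Y=2, W=0, X=2, Z=0) weight 1/24
Group by W:
  weight(W=0) = 1/6
  weight(W=1) = 1/8
Total weight = 1/6 + 1/8 = 7/24
P(W=0 | obs) = 1/6 / 7/24 = 4/7
P(W=1 | obs) = 1/8 / 7/24 = 3/7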